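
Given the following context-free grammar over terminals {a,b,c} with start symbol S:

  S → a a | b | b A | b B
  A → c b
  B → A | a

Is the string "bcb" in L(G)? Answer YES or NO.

Convert to CNF:
  S -> T1 A | T1 B | T2 T2 | b
  A -> T0 T1
  B -> T0 T1 | a
  T0 -> c
  T1 -> b
  T2 -> a

CYK table (by increasing span):
  [0..0]={S,T1}  "b"  orig:{S}
  [1..1]={T0}  "c"  orig:{}
  [2..2]={S,T1}  "b"  orig:{S}
  [0..1]=∅  "bc"
  [1..2]={A,B}  "cb"
  [0..2]={S}  "bcb"

S ∈ T[0,2] ⇒ YES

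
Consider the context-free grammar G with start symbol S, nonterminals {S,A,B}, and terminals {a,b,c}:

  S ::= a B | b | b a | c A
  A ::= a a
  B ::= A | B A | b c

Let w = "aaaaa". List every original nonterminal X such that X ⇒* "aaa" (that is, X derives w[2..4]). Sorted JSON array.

Convert to CNF:
  S -> T0 B | T1 T0 | T2 A | b
  A -> T0 T0
  B -> B A | T0 T0 | T1 T2
  T0 -> a
  T1 -> b
  T2 -> c

Fill CYK table bottom-up (cells [i..j] with 2 ≤ i ≤ j ≤ 4 only):
  [2..2]={T0}  "a"  orig:{}
  [3..3]={T0}  "a"  orig:{}
  [4..4]={T0}  "a"  orig:{}
  [2..3]={A,B}  "aa"
  [3..4]={A,B}  "aa"
  [2..4]={S}  "aaa"

Original NTs in T[2,4] deriving "aaa": ["S"]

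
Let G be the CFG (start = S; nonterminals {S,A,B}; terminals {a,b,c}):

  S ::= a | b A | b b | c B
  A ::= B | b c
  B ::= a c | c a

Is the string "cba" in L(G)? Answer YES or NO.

Convert to CNF:
  S -> T1 B | T2 A | T2 T2 | a
  A -> T0 T1 | T1 T0 | T2 T1
  B -> T0 T1 | T1 T0
  T0 -> a
  T1 -> c
  T2 -> b

CYK table (by increasing span):
  T[0,0] 'c' = {T1}  orig:{}
  T[1,1] 'b' = {T2}  orig:{}
  T[2,2] 'a' = {S,T0}  orig:{S}
  T[0,1] 'cb' = ∅
  T[1,2] 'ba' = ∅
  T[0,2] 'cba' = ∅

S ∉ T[0,2] ⇒ NO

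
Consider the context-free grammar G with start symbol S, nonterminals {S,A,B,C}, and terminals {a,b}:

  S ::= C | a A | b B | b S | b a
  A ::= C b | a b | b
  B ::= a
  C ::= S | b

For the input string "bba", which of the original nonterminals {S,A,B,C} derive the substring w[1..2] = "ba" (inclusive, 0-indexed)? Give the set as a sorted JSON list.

Convert to CNF:
  S -> T0 B | T0 S | T0 T1 | T1 A | b
  A -> C T0 | T1 T0 | b
  B -> a
  C -> T0 B | T0 S | T0 T1 | T1 A | b
  T0 -> b
  T1 -> a

Fill CYK table bottom-up — only the sub-triangle for w[1..2]:
  [1..1]={A,C,S,T0}  "b"  orig:{A,C,S}
  [2..2]={B,T1}  "a"  orig:{B}
  [1..2]={C,S}  "ba"

Original NTs in T[1,2] deriving "ba": ["C", "S"]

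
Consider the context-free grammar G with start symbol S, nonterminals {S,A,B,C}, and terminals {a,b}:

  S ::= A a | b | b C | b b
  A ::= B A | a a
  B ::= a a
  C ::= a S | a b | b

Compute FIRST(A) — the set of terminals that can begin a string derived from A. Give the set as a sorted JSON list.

FIRST sets, iterate to fixpoint:
round 1:
  A via A→a a: +{a}
  B via B→a a: +{a}
  C via C→a S: +{a}
  C via C→b: +{b}
  S via S→A a: +{a}
  S via S→b: +{b}
  S: {a,b}  A: {a}  B: {a}  C: {a,b}
round 2: (stable)
  S: {a,b}  A: {a}  B: {a}  C: {a,b}

FIRST(A) = ["a"]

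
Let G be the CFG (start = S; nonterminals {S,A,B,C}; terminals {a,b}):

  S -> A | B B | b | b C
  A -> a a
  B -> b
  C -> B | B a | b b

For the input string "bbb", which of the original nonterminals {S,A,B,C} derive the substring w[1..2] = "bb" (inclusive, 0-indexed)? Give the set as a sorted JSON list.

CNF form of G:
  S -> B B | T0 T0 | T1 C | b
  A -> T0 T0
  B -> b
  C -> B T0 | T1 T1 | b
  T0 -> a
  T1 -> b

CYK table (by increasing span) (cells [i..j] with 1 ≤ i ≤ j ≤ 2 only):
  T[1,1] 'b' = {B,C,S,T1}  orig:{B,C,S}
  T[2,2] 'b' = {B,C,S,T1}  orig:{B,C,S}
  T[1,2] 'bb' = {C,S}

Original NTs in T[1,2] deriving "bb": ["C", "S"]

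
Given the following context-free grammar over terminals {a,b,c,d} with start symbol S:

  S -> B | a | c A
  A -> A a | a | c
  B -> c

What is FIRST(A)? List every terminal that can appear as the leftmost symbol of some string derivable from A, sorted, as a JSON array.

FIRST iteration:
[1]
  A via A→a: +{a}
  A via A→c: +{c}
  B via B→c: +{c}
  S via S→B: +{c}
  S via S→a: +{a}
  FIRST[S]={a,c}  FIRST[A]={a,c}  FIRST[B]={c}
[2] — fixpoint
  FIRST[S]={a,c}  FIRST[A]={a,c}  FIRST[B]={c}

FIRST(A) = ["a", "c"]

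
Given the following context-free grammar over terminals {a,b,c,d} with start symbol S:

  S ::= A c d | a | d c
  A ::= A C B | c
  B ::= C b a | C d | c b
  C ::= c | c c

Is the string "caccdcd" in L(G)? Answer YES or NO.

CNF form of G:
  S -> A X6 | T2 T3 | a
  A -> A X4 | c
  B -> C T2 | C X5 | T3 T0
  C -> T3 T3 | c
  T0 -> b
  T1 -> a
  T2 -> d
  T3 -> c
  X4 -> C B
  X5 -> T0 T1
  X6 -> T3 T2

CYK fill:
  [0..0]={A,C,T3}  "c"  orig:{A,C}
  [1..1]={S,T1}  "a"  orig:{S}
  [2..2]={A,C,T3}  "c"  orig:{A,C}
  [3..3]={A,C,T3}  "c"  orig:{A,C}
  [4..4]={T2}  "d"  orig:{}
  [5..5]={A,C,T3}  "c"  orig:{A,C}
  [6..6]={T2}  "d"  orig:{}
  [0..1]=∅  "ca"
  [1..2]=∅  "ac"
  [2..3]={C}  "cc"
  [3..4]={B,X6}  "cd"  orig:{B}
  [4..5]={S}  "dc"
  [5..6]={B,X6}  "cd"  orig:{B}
  [0..2]=∅  "cac"
  [1..3]=∅  "acc"
  [2..4]={B,S,X4}  "ccd"  orig:{B,S}
  [3..5]=∅  "cdc"
  [4..6]=∅  "dcd"
  [0..3]=∅  "cacc"
  [1..4]=∅  "accd"
  [2..5]=∅  "ccdc"
  [3..6]=∅  "cdcd"
  [0..4]=∅  "caccd"
  [1..5]=∅  "accdc"
  [2..6]=∅  "ccdcd"
  [0..5]=∅  "caccdc"
  [1..6]=∅  "accdcd"
  [0..6]=∅  "caccdcd"

S ∉ T[0,6] ⇒ NO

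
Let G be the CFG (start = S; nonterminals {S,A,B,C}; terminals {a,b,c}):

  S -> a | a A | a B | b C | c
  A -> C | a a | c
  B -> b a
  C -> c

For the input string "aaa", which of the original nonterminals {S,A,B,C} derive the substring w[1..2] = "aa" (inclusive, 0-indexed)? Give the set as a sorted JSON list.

CNF form of G:
  S -> T0 A | T0 B | T1 C | a | c
  A -> T0 T0 | c
  B -> T1 T0
  C -> c
  T0 -> a
  T1 -> b

Fill CYK table bottom-up — only the sub-triangle for w[1..2]:
  cell(1,1) a: {S,T0}  orig:{S}
  cell(2,2) a: {S,T0}  orig:{S}
  cell(1,2) aa: {A}

Original NTs in T[1,2] deriving "aa": ["A"]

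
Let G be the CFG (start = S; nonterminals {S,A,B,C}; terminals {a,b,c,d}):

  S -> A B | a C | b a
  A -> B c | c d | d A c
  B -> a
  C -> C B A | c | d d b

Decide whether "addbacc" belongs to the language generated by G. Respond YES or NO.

CNF form of G:
  S -> A B | T2 T3 | T3 C
  A -> B T0 | T0 T1 | T1 X4
  B -> a
  C -> C X5 | T1 X6 | c
  T0 -> c
  T1 -> d
  T2 -> b
  T3 -> a
  X4 -> A T0
  X5 -> B A
  X6 -> T1 T2

Fill CYK table bottom-up:
  cell(0,0) a: {B,T3}  orig:{B}
  cell(1,1) d: {T1}  orig:{}
  cell(2,2) d: {T1}  orig:{}
  cell(3,3) b: {T2}  orig:{}
  cell(4,4) a: {B,T3}  orig:{B}
  cell(5,5) c: {C,T0}  orig:{C}
  cell(6,6) c: {C,T0}  orig:{C}
  cell(0,1) ad: ∅
  cell(1,2) dd: ∅
  cell(2,3) db: {X6}  orig:{}
  cell(3,4) ba: {S}
  cell(4,5) ac: {A,S}
  cell(5,6) cc: ∅
  cell(0,2) add: ∅
  cell(1,3) ddb: {C}
  cell(2,4) dba: ∅
  cell(3,5) bac: ∅
  cell(4,6) acc: {X4}  orig:{}
  cell(0,3) addb: {S}
  cell(1,4) ddba: ∅
  cell(2,5) dbac: ∅
  cell(3,6) bacc: ∅
  cell(0,4) addba: ∅
  cell(1,5) ddbac: ∅
  cell(2,6) dbacc: ∅
  cell(0,5) addbac: ∅
  cell(1,6) ddbacc: ∅
  cell(0,6) addbacc: ∅

S ∉ T[0,6] ⇒ NO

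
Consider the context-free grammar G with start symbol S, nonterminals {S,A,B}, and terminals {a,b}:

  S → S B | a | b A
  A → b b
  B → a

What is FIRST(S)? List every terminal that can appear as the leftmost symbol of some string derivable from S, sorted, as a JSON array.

FIRST sets, iterate to fixpoint:
pass 1:
  A via A→b b: +{b}
  B via B→a: +{a}
  S via S→a: +{a}
  S via S→b A: +{b}
  FIRST(S)={a,b}  FIRST(A)={b}  FIRST(B)={a}
pass 2: — fixpoint
  FIRST(S)={a,b}  FIRST(A)={b}  FIRST(B)={a}

FIRST(S) = ["a", "b"]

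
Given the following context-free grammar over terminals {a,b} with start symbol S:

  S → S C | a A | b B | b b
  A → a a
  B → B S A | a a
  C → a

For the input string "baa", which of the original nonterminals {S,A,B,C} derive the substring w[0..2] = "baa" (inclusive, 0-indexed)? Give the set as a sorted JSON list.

CNF form of G:
  S -> S C | T0 A | T1 B | T1 T1
  A -> T0 T0
  B -> B X2 | T0 T0
  C -> a
  T0 -> a
  T1 -> b
  X2 -> S A

Fill CYK table bottom-up — only the sub-triangle for w[0..2]:
  T[0,0] 'b' = {T1}  orig:{}
  T[1,1] 'a' = {C,T0}  orig:{C}
  T[2,2] 'a' = {C,T0}  orig:{C}
  T[0,1] 'ba' = ∅
  T[1,2] 'aa' = {A,B}
  T[0,2] 'baa' = {S}

Original NTs in T[0,2] deriving "baa": ["S"]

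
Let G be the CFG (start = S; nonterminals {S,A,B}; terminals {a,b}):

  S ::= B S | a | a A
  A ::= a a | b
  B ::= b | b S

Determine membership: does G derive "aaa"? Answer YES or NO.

CNF form of G:
  S -> B S | T0 A | a
  A -> T0 T0 | b
  B -> T1 S | b
  T0 -> a
  T1 -> b

CYK fill:
  T[0,0] 'a' = {S,T0}  orig:{S}
  T[1,1] 'a' = {S,T0}  orig:{S}
  T[2,2] 'a' = {S,T0}  orig:{S}
  T[0,1] 'aa' = {A}
  T[1,2] 'aa' = {A}
  T[0,2] 'aaa' = {S}

S ∈ T[0,2] ⇒ YES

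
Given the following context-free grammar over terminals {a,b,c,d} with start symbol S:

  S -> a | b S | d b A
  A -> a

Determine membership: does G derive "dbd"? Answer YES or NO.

CNF form of G:
  S -> T0 S | T1 X2 | a
  A -> a
  T0 -> b
  T1 -> d
  X2 -> T0 A

Fill CYK table bottom-up:
  cell(0,0) d: {T1}  orig:{}
  cell(1,1) b: {T0}  orig:{}
  cell(2,2) d: {T1}  orig:{}
  cell(0,1) db: ∅
  cell(1,2) bd: ∅
  cell(0,2) dbd: ∅

S ∉ T[0,2] ⇒ NO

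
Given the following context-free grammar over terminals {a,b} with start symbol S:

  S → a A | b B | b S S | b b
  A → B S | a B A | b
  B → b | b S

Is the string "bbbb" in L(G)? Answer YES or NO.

CNF form of G:
  S -> T0 A | T1 B | T1 T1 | T1 X3
  A -> B S | T0 X2 | b
  B -> T1 S | b
  T0 -> a
  T1 -> b
  X2 -> B A
  X3 -> S S

Fill CYK table bottom-up:
  T[0,0] 'b' = {A,B,T1}  orig:{A,B}
  T[1,1] 'b' = {A,B,T1}  orig:{A,B}
  T[2,2] 'b' = {A,B,T1}  orig:{A,B}
  T[3,3] 'b' = {A,B,T1}  orig:{A,B}
  T[0,1] 'bb' = {S,X2}  orig:{S}
  T[1,2] 'bb' = {S,X2}  orig:{S}
  T[2,3] 'bb' = {S,X2}  orig:{S}
  T[0,2] 'bbb' = {A,B}
  T[1,3] 'bbb' = {A,B}
  T[0,3] 'bbbb' = {S,X2,X3}  orig:{S}

S ∈ T[0,3] ⇒ YES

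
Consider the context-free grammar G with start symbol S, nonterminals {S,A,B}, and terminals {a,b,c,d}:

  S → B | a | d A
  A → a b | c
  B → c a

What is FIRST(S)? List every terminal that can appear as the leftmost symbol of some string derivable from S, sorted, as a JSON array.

FIRST sets, iterate to fixpoint:
round 1:
  A via A→a b: +{a}
  A via A→c: +{c}
  B via B→c a: +{c}
  S via S→B: +{c}
  S via S→a: +{a}
  S via S→d A: +{d}
  FIRST(S)={a,c,d}  FIRST(A)={a,c}  FIRST(B)={c}
round 2: done
  FIRST(S)={a,c,d}  FIRST(A)={a,c}  FIRST(B)={c}

FIRST(S) = ["a", "c", "d"]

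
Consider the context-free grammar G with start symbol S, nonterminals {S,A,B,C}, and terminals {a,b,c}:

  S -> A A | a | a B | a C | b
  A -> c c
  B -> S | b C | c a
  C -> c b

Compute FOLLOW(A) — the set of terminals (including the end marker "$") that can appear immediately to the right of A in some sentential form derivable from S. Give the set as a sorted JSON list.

Compute FIRST by fixpoint:
[1]
  A via A→c c: +{c}
  B via B→b C: +{b}
  B via B→c a: +{c}
  C via C→c b: +{c}
  S via S→A A: +{c}
  S via S→a: +{a}
  S via S→b: +{b}
  FIRST[S]={a,b,c}  FIRST[A]={c}  FIRST[B]={b,c}  FIRST[C]={c}
[2]
  B via B→S: +{a}
  FIRST[S]={a,b,c}  FIRST[A]={c}  FIRST[B]={a,b,c}  FIRST[C]={c}
[3] — fixpoint
  FIRST[S]={a,b,c}  FIRST[A]={c}  FIRST[B]={a,b,c}  FIRST[C]={c}

FOLLOW sets:
FOLLOW(S) := {$}
[1]
  S→A A: FOLLOW(A) ⊇ FIRST(A) = {c}; new: +{c}
  S→A A: FOLLOW(A) ⊇ FOLLOW(S) ⊇ {$}; new: +{$}
  S→a B: FOLLOW(B) ⊇ FOLLOW(S) ⊇ {$}; new: +{$}
  S→a C: FOLLOW(C) ⊇ FOLLOW(S) ⊇ {$}; new: +{$}
  FOLLOW[S]={$}  FOLLOW[A]={$,c}  FOLLOW[B]={$}  FOLLOW[C]={$}
[2] (stable)
  FOLLOW[S]={$}  FOLLOW[A]={$,c}  FOLLOW[B]={$}  FOLLOW[C]={$}

FOLLOW(A) = ["$", "c"]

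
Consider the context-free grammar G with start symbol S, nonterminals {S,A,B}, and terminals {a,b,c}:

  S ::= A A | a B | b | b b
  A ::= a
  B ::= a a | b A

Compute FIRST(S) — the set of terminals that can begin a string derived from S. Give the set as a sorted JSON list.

FIRST sets, iterate to fixpoint:
[1]
  A via A→a: +{a}
  B via B→a a: +{a}
  B via B→b A: +{b}
  S via S→A A: +{a}
  S via S→b: +{b}
  S: {a,b}  A: {a}  B: {a,b}
[2] done
  S: {a,b}  A: {a}  B: {a,b}

FIRST(S) = ["a", "b"]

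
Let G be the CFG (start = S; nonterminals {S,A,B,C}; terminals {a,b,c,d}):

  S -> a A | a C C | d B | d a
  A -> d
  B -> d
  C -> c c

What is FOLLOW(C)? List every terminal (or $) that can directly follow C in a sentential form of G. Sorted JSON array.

Compute FIRST by fixpoint:
iter 1:
  A via A→d: +{d}
  B via B→d: +{d}
  C via C→c c: +{c}
  S via S→a A: +{a}
  S via S→d B: +{d}
  FIRST(S)={a,d}  FIRST(A)={d}  FIRST(B)={d}  FIRST(C)={c}
iter 2: done
  FIRST(S)={a,d}  FIRST(A)={d}  FIRST(B)={d}  FIRST(C)={c}

Compute FOLLOW by fixpoint:
initialize: $ ∈ FOLLOW(S)
round 1:
  S→a A: FOLLOW(A) ⊇ FOLLOW(S) ⊇ {$}; new: +{$}
  S→a C C: FOLLOW(C) ⊇ FIRST(C) = {c}; new: +{c}
  S→a C C: FOLLOW(C) ⊇ FOLLOW(S) ⊇ {$}; new: +{$}
  S→d B: FOLLOW(B) ⊇ FOLLOW(S) ⊇ {$}; new: +{$}
  FOLLOW(S)={$}  FOLLOW(A)={$}  FOLLOW(B)={$}  FOLLOW(C)={$,c}
round 2: done
  FOLLOW(S)={$}  FOLLOW(A)={$}  FOLLOW(B)={$}  FOLLOW(C)={$,c}

FOLLOW(C) = ["$", "c"]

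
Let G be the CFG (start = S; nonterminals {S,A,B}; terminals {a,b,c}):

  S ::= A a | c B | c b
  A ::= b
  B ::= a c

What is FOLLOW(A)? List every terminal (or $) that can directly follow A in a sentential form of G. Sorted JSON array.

FIRST iteration:
pass 1:
  A via A→b: +{b}
  B via B→a c: +{a}
  S via S→A a: +{b}
  S via S→c B: +{c}
  FIRST(S)={b,c}  FIRST(A)={b}  FIRST(B)={a}
pass 2: (stable)
  FIRST(S)={b,c}  FIRST(A)={b}  FIRST(B)={a}

FOLLOW iteration:
FOLLOW(S) := {$}
iter 1:
  S→A a: FOLLOW(A) ⊇ FIRST(a) = {a}; new: +{a}
  S→c B: FOLLOW(B) ⊇ FOLLOW(S) ⊇ {$}; new: +{$}
  FOLLOW(S)={$}  FOLLOW(A)={a}  FOLLOW(B)={$}
iter 2: (stable)
  FOLLOW(S)={$}  FOLLOW(A)={a}  FOLLOW(B)={$}

FOLLOW(A) = ["a"]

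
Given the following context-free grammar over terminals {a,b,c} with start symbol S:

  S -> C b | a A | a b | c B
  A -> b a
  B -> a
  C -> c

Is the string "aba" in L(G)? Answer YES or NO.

CNF form of G:
  S -> C T0 | T1 A | T1 T0 | T2 B
  A -> T0 T1
  B -> a
  C -> c
  T0 -> b
  T1 -> a
  T2 -> c

Fill CYK table bottom-up:
  [0..0]={B,T1}  "a"  orig:{B}
  [1..1]={T0}  "b"  orig:{}
  [2..2]={B,T1}  "a"  orig:{B}
  [0..1]={S}  "ab"
  [1..2]={A}  "ba"
  [0..2]={S}  "aba"

S ∈ T[0,2] ⇒ YES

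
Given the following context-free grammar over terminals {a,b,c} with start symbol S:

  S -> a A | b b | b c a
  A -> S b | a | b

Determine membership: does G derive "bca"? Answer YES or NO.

CNF form of G:
  S -> T0 T0 | T0 X3 | T1 A
  A -> S T0 | a | b
  T0 -> b
  T1 -> a
  T2 -> c
  X3 -> T2 T1

CYK table (by increasing span):
  [0..0]={A,T0}  "b"  orig:{A}
  [1..1]={T2}  "c"  orig:{}
  [2..2]={A,T1}  "a"  orig:{A}
  [0..1]=∅  "bc"
  [1..2]={X3}  "ca"  orig:{}
  [0..2]={S}  "bca"

S ∈ T[0,2] ⇒ YES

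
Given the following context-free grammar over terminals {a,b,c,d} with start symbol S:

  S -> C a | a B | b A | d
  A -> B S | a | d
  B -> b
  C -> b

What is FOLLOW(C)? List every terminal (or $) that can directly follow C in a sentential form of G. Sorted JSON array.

FIRST iteration:
pass 1:
  A via A→a: +{a}
  A via A→d: +{d}
  B via B→b: +{b}
  C via C→b: +{b}
  S via S→C a: +{b}
  S via S→a B: +{a}
  S via S→d: +{d}
  S: {a,b,d}  A: {a,d}  B: {b}  C: {b}
pass 2:
  A via A→B S: +{b}
  S: {a,b,d}  A: {a,b,d}  B: {b}  C: {b}
pass 3: (stable)
  S: {a,b,d}  A: {a,b,d}  B: {b}  C: {b}

FOLLOW iteration:
seed FOLLOW(S) with $
round 1:
  A→B S: FOLLOW(B) ⊇ FIRST(S) = {a,b,d}; new: +{a,b,d}
  S→C a: FOLLOW(C) ⊇ FIRST(a) = {a}; new: +{a}
  S→a B: FOLLOW(B) ⊇ FOLLOW(S) ⊇ {$}; new: +{$}
  S→b A: FOLLOW(A) ⊇ FOLLOW(S) ⊇ {$}; new: +{$}
  S: {$}  A: {$}  B: {$,a,b,d}  C: {a}
round 2: — fixpoint
  S: {$}  A: {$}  B: {$,a,b,d}  C: {a}

FOLLOW(C) = ["a"]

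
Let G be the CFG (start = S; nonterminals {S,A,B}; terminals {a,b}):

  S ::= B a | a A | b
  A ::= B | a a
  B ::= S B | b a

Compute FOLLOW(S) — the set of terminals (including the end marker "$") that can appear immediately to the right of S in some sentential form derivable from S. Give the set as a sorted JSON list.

FIRST iteration:
iter 1:
  A via A→a a: +{a}
  B via B→b a: +{b}
  S via S→B a: +{b}
  S via S→a A: +{a}
  FIRST(S)={a,b}  FIRST(A)={a}  FIRST(B)={b}
iter 2:
  A via A→B: +{b}
  B via B→S B: +{a}
  FIRST(S)={a,b}  FIRST(A)={a,b}  FIRST(B)={a,b}
iter 3: — fixpoint
  FIRST(S)={a,b}  FIRST(A)={a,b}  FIRST(B)={a,b}

Compute FOLLOW by fixpoint:
FOLLOW(S) := {$}
iter 1:
  B→S B: FOLLOW(S) ⊇ FIRST(B) = {a,b}; new: +{a,b}
  S→B a: FOLLOW(B) ⊇ FIRST(a) = {a}; new: +{a}
  S→a A: FOLLOW(A) ⊇ FOLLOW(S) ⊇ {$,a,b}; new: +{$,a,b}
  S: {$,a,b}  A: {$,a,b}  B: {a}
iter 2:
  A→B: FOLLOW(B) ⊇ FOLLOW(A) ⊇ {$,a,b}; new: +{$,b}
  S: {$,a,b}  A: {$,a,b}  B: {$,a,b}
iter 3: — fixpoint
  S: {$,a,b}  A: {$,a,b}  B: {$,a,b}

FOLLOW(S) = ["$", "a", "b"]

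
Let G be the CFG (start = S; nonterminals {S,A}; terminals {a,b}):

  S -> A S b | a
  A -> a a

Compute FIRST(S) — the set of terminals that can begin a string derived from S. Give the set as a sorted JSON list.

FIRST sets, iterate to fixpoint:
[1]
  A via A→a a: +{a}
  S via S→A S b: +{a}
  S: {a}  A: {a}
[2] — fixpoint
  S: {a}  A: {a}

FIRST(S) = ["a"]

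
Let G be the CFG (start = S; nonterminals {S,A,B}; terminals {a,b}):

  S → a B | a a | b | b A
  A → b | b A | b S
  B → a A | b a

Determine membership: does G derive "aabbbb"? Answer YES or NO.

Convert to CNF:
  S -> T0 A | T1 B | T1 T1 | b
  A -> T0 A | T0 S | b
  B -> T0 T1 | T1 A
  T0 -> b
  T1 -> a

CYK table (by increasing span):
  T[0,0] 'a' = {T1}  orig:{}
  T[1,1] 'a' = {T1}  orig:{}
  T[2,2] 'b' = {A,S,T0}  orig:{A,S}
  T[3,3] 'b' = {A,S,T0}  orig:{A,S}
  T[4,4] 'b' = {A,S,T0}  orig:{A,S}
  T[5,5] 'b' = {A,S,T0}  orig:{A,S}
  T[0,1] 'aa' = {S}
  T[1,2] 'ab' = {B}
  T[2,3] 'bb' = {A,S}
  T[3,4] 'bb' = {A,S}
  T[4,5] 'bb' = {A,S}
  T[0,2] 'aab' = {S}
  T[1,3] 'abb' = {B}
  T[2,4] 'bbb' = {A,S}
  T[3,5] 'bbb' = {A,S}
  T[0,3] 'aabb' = {S}
  T[1,4] 'abbb' = {B}
  T[2,5] 'bbbb' = {A,S}
  T[0,4] 'aabbb' = {S}
  T[1,5] 'abbbb' = {B}
  T[0,5] 'aabbbb' = {S}

S ∈ T[0,5] ⇒ YES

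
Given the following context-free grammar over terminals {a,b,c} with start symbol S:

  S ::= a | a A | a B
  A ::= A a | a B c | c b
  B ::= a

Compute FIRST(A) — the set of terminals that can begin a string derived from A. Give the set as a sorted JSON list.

Compute FIRST by fixpoint:
pass 1:
  A via A→a B c: +{a}
  A via A→c b: +{c}
  B via B→a: +{a}
  S via S→a: +{a}
  FIRST(S)={a}  FIRST(A)={a,c}  FIRST(B)={a}
pass 2: (no change)
  FIRST(S)={a}  FIRST(A)={a,c}  FIRST(B)={a}

FIRST(A) = ["a", "c"]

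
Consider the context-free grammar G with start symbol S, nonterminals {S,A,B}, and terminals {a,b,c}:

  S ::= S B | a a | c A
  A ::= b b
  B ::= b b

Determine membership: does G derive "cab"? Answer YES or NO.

Convert to CNF:
  S -> S B | T1 T1 | T2 A
  A -> T0 T0
  B -> T0 T0
  T0 -> b
  T1 -> a
  T2 -> c

Fill CYK table bottom-up:
  cell(0,0) c: {T2}  orig:{}
  cell(1,1) a: {T1}  orig:{}
  cell(2,2) b: {T0}  orig:{}
  cell(0,1) ca: ∅
  cell(1,2) ab: ∅
  cell(0,2) cab: ∅

S ∉ T[0,2] ⇒ NO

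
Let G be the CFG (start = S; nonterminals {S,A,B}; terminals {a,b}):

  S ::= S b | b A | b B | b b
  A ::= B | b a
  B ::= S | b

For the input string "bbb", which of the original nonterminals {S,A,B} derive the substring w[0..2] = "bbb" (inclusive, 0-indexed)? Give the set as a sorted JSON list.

CNF form of G:
  S -> S T0 | T0 A | T0 B | T0 T0
  A -> S T0 | T0 A | T0 B | T0 T0 | T0 T1 | b
  B -> S T0 | T0 A | T0 B | T0 T0 | b
  T0 -> b
  T1 -> a

Fill CYK table bottom-up (cells [i..j] with 0 ≤ i ≤ j ≤ 2 only):
  T[0,0] 'b' = {A,B,T0}  orig:{A,B}
  T[1,1] 'b' = {A,B,T0}  orig:{A,B}
  T[2,2] 'b' = {A,B,T0}  orig:{A,B}
  T[0,1] 'bb' = {A,B,S}
  T[1,2] 'bb' = {A,B,S}
  T[0,2] 'bbb' = {A,B,S}

Original NTs in T[0,2] deriving "bbb": ["A", "B", "S"]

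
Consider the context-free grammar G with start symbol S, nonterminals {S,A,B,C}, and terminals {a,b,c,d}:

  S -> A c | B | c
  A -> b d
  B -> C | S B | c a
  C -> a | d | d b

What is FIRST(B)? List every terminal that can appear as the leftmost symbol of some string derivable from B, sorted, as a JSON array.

Compute FIRST by fixpoint:
[1]
  A via A→b d: +{b}
  B via B→c a: +{c}
  C via C→a: +{a}
  C via C→d: +{d}
  S via S→A c: +{b}
  S via S→B: +{c}
  FIRST[S]={b,c}  FIRST[A]={b}  FIRST[B]={c}  FIRST[C]={a,d}
[2]
  B via B→C: +{a,d}
  B via B→S B: +{b}
  S via S→B: +{a,d}
  FIRST[S]={a,b,c,d}  FIRST[A]={b}  FIRST[B]={a,b,c,d}  FIRST[C]={a,d}
[3] (stable)
  FIRST[S]={a,b,c,d}  FIRST[A]={b}  FIRST[B]={a,b,c,d}  FIRST[C]={a,d}

FIRST(B) = ["a", "b", "c", "d"]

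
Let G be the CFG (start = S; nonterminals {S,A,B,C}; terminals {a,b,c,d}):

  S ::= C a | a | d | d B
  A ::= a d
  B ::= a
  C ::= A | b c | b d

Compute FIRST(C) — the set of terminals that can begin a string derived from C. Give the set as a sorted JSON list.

Compute FIRST by fixpoint:
[1]
  A via A→a d: +{a}
  B via B→a: +{a}
  C via C→A: +{a}
  C via C→b c: +{b}
  S via S→C a: +{a,b}
  S via S→d: +{d}
  FIRST[S]={a,b,d}  FIRST[A]={a}  FIRST[B]={a}  FIRST[C]={a,b}
[2] (stable)
  FIRST[S]={a,b,d}  FIRST[A]={a}  FIRST[B]={a}  FIRST[C]={a,b}

FIRST(C) = ["a", "b"]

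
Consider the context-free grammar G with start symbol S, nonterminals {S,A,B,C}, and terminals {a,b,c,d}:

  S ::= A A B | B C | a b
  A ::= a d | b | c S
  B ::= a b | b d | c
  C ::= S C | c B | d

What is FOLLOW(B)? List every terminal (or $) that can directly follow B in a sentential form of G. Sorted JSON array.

FIRST sets, iterate to fixpoint:
round 1:
  A via A→a d: +{a}
  A via A→b: +{b}
  A via A→c S: +{c}
  B via B→a b: +{a}
  B via B→b d: +{b}
  B via B→c: +{c}
  C via C→c B: +{c}
  C via C→d: +{d}
  S via S→A A B: +{a,b,c}
  FIRST[S]={a,b,c}  FIRST[A]={a,b,c}  FIRST[B]={a,b,c}  FIRST[C]={c,d}
round 2:
  C via C→S C: +{a,b}
  FIRST[S]={a,b,c}  FIRST[A]={a,b,c}  FIRST[B]={a,b,c}  FIRST[C]={a,b,c,d}
round 3: (stable)
  FIRST[S]={a,b,c}  FIRST[A]={a,b,c}  FIRST[B]={a,b,c}  FIRST[C]={a,b,c,d}

FOLLOW sets:
initialize: $ ∈ FOLLOW(S)
[1]
  C→S C: FOLLOW(S) ⊇ FIRST(C) = {a,b,c,d}; new: +{a,b,c,d}
  S→A A B: FOLLOW(A) ⊇ FIRST(A) = {a,b,c}; new: +{a,b,c}
  S→A A B: FOLLOW(B) ⊇ FOLLOW(S) ⊇ {$,a,b,c,d}; new: +{$,a,b,c,d}
  S→B C: FOLLOW(C) ⊇ FOLLOW(S) ⊇ {$,a,b,c,d}; new: +{$,a,b,c,d}
  FOLLOW[S]={$,a,b,c,d}  FOLLOW[A]={a,b,c}  FOLLOW[B]={$,a,b,c,d}  FOLLOW[C]={$,a,b,c,d}
[2] (no change)
  FOLLOW[S]={$,a,b,c,d}  FOLLOW[A]={a,b,c}  FOLLOW[B]={$,a,b,c,d}  FOLLOW[C]={$,a,b,c,d}

FOLLOW(B) = ["$", "a", "b", "c", "d"]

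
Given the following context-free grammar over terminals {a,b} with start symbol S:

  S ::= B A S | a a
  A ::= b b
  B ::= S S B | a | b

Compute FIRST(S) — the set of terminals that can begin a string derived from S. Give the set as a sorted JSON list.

Compute FIRST by fixpoint:
[1]
  A via A→b b: +{b}
  B via B→a: +{a}
  B via B→b: +{b}
  S via S→B A S: +{a,b}
  FIRST(S)={a,b}  FIRST(A)={b}  FIRST(B)={a,b}
[2] — fixpoint
  FIRST(S)={a,b}  FIRST(A)={b}  FIRST(B)={a,b}

FIRST(S) = ["a", "b"]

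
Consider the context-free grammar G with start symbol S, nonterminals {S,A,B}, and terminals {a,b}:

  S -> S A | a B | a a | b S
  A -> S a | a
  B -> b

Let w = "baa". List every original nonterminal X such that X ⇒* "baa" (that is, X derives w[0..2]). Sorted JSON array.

Convert to CNF:
  S -> S A | T0 B | T0 T0 | T1 S
  A -> S T0 | a
  B -> b
  T0 -> a
  T1 -> b

Fill CYK table bottom-up, restricted to cells inside w[0..2]:
  cell(0,0) b: {B,T1}  orig:{B}
  cell(1,1) a: {A,T0}  orig:{A}
  cell(2,2) a: {A,T0}  orig:{A}
  cell(0,1) ba: ∅
  cell(1,2) aa: {S}
  cell(0,2) baa: {S}

Original NTs in T[0,2] deriving "baa": ["S"]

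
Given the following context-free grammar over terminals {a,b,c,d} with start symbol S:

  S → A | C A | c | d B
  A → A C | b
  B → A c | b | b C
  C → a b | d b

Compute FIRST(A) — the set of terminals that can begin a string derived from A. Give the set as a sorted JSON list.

FIRST sets, iterate to fixpoint:
[1]
  A via A→b: +{b}
  B via B→A c: +{b}
  C via C→a b: +{a}
  C via C→d b: +{d}
  S via S→A: +{b}
  S via S→C A: +{a,d}
  S via S→c: +{c}
  FIRST[S]={a,b,c,d}  FIRST[A]={b}  FIRST[B]={b}  FIRST[C]={a,d}
[2] (no change)
  FIRST[S]={a,b,c,d}  FIRST[A]={b}  FIRST[B]={b}  FIRST[C]={a,d}

FIRST(A) = ["b"]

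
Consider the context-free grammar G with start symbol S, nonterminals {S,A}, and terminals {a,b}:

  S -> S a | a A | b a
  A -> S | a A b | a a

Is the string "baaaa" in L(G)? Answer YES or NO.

CNF form of G:
  S -> S T0 | T0 A | T1 T0
  A -> S T0 | T0 A | T0 T0 | T0 X2 | T1 T0
  T0 -> a
  T1 -> b
  X2 -> A T1

CYK table (by increasing span):
  [0..0]={T1}  "b"  orig:{}
  [1..1]={T0}  "a"  orig:{}
  [2..2]={T0}  "a"  orig:{}
  [3..3]={T0}  "a"  orig:{}
  [4..4]={T0}  "a"  orig:{}
  [0..1]={A,S}  "ba"
  [1..2]={A}  "aa"
  [2..3]={A}  "aa"
  [3..4]={A}  "aa"
  [0..2]={A,S}  "baa"
  [1..3]={A,S}  "aaa"
  [2..4]={A,S}  "aaa"
  [0..3]={A,S}  "baaa"
  [1..4]={A,S}  "aaaa"
  [0..4]={A,S}  "baaaa"

S ∈ T[0,4] ⇒ YES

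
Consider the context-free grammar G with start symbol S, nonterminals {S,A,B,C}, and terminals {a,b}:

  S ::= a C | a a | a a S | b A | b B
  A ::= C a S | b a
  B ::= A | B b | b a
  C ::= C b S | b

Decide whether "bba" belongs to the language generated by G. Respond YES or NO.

Convert to CNF:
  S -> T0 C | T0 T0 | T0 X5 | T1 A | T1 B
  A -> C X2 | T1 T0
  B -> B T1 | C X3 | T1 T0
  C -> C X4 | b
  T0 -> a
  T1 -> b
  X2 -> T0 S
  X3 -> T0 S
  X4 -> T1 S
  X5 -> T0 S

Fill CYK table bottom-up:
  T[0,0] 'b' = {C,T1}  orig:{C}
  T[1,1] 'b' = {C,T1}  orig:{C}
  T[2,2] 'a' = {T0}  orig:{}
  T[0,1] 'bb' = ∅
  T[1,2] 'ba' = {A,B}
  T[0,2] 'bba' = {S}

S ∈ T[0,2] ⇒ YES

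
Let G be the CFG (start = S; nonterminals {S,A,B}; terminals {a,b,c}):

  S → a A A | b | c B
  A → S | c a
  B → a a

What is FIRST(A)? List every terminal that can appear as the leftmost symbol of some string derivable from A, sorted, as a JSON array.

Compute FIRST by fixpoint:
[1]
  A via A→c a: +{c}
  B via B→a a: +{a}
  S via S→a A A: +{a}
  S via S→b: +{b}
  S via S→c B: +{c}
  FIRST[S]={a,b,c}  FIRST[A]={c}  FIRST[B]={a}
[2]
  A via A→S: +{a,b}
  FIRST[S]={a,b,c}  FIRST[A]={a,b,c}  FIRST[B]={a}
[3] (no change)
  FIRST[S]={a,b,c}  FIRST[A]={a,b,c}  FIRST[B]={a}

FIRST(A) = ["a", "b", "c"]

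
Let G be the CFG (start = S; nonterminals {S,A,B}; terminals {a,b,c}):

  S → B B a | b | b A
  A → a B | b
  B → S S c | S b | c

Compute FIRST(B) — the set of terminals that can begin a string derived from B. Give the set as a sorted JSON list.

FIRST iteration:
[1]
  A via A→a B: +{a}
  A via A→b: +{b}
  B via B→c: +{c}
  S via S→B B a: +{c}
  S via S→b: +{b}
  FIRST[S]={b,c}  FIRST[A]={a,b}  FIRST[B]={c}
[2]
  B via B→S S c: +{b}
  FIRST[S]={b,c}  FIRST[A]={a,b}  FIRST[B]={b,c}
[3] (stable)
  FIRST[S]={b,c}  FIRST[A]={a,b}  FIRST[B]={b,c}

FIRST(B) = ["b", "c"]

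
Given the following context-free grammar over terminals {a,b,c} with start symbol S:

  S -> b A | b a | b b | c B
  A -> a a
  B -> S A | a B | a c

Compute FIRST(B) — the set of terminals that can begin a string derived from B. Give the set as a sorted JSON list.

FIRST iteration:
round 1:
  A via A→a a: +{a}
  B via B→a B: +{a}
  S via S→b A: +{b}
  S via S→c B: +{c}
  FIRST(S)={b,c}  FIRST(A)={a}  FIRST(B)={a}
round 2:
  B via B→S A: +{b,c}
  FIRST(S)={b,c}  FIRST(A)={a}  FIRST(B)={a,b,c}
round 3: — fixpoint
  FIRST(S)={b,c}  FIRST(A)={a}  FIRST(B)={a,b,c}

FIRST(B) = ["a", "b", "c"]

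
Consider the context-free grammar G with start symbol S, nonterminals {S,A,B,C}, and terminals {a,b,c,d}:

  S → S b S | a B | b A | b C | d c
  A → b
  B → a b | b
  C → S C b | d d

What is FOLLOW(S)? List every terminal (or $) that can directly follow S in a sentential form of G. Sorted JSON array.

Compute FIRST by fixpoint:
iter 1:
  A via A→b: +{b}
  B via B→a b: +{a}
  B via B→b: +{b}
  C via C→d d: +{d}
  S via S→a B: +{a}
  S via S→b A: +{b}
  S via S→d c: +{d}
  S: {a,b,d}  A: {b}  B: {a,b}  C: {d}
iter 2:
  C via C→S C b: +{a,b}
  S: {a,b,d}  A: {b}  B: {a,b}  C: {a,b,d}
iter 3: (stable)
  S: {a,b,d}  A: {b}  B: {a,b}  C: {a,b,d}

FOLLOW iteration:
FOLLOW(S) := {$}
[1]
  C→S C b: FOLLOW(S) ⊇ FIRST(C) = {a,b,d}; new: +{a,b,d}
  C→S C b: FOLLOW(C) ⊇ FIRST(b) = {b}; new: +{b}
  S→a B: FOLLOW(B) ⊇ FOLLOW(S) ⊇ {$,a,b,d}; new: +{$,a,b,d}
  S→b A: FOLLOW(A) ⊇ FOLLOW(S) ⊇ {$,a,b,d}; new: +{$,a,b,d}
  S→b C: FOLLOW(C) ⊇ FOLLOW(S) ⊇ {$,a,b,d}; new: +{$,a,d}
  FOLLOW(S)={$,a,b,d}  FOLLOW(A)={$,a,b,d}  FOLLOW(B)={$,a,b,d}  FOLLOW(C)={$,a,b,d}
[2] (no change)
  FOLLOW(S)={$,a,b,d}  FOLLOW(A)={$,a,b,d}  FOLLOW(B)={$,a,b,d}  FOLLOW(C)={$,a,b,d}

FOLLOW(S) = ["$", "a", "b", "d"]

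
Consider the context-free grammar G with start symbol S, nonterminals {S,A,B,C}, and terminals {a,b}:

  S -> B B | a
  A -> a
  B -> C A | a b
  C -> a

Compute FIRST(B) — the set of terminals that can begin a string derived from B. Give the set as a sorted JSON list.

FIRST iteration:
iter 1:
  A via A→a: +{a}
  B via B→a b: +{a}
  C via C→a: +{a}
  S via S→B B: +{a}
  FIRST[S]={a}  FIRST[A]={a}  FIRST[B]={a}  FIRST[C]={a}
iter 2: (no change)
  FIRST[S]={a}  FIRST[A]={a}  FIRST[B]={a}  FIRST[C]={a}

FIRST(B) = ["a"]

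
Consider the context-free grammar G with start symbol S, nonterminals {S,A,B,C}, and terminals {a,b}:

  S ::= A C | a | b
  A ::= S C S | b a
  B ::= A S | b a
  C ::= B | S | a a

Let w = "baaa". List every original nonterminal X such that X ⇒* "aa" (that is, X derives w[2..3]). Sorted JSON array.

CNF form of G:
  S -> A C | a | b
  A -> S X2 | T0 T1
  B -> A S | T0 T1
  C -> A C | A S | T0 T1 | T1 T1 | a | b
  T0 -> b
  T1 -> a
  X2 -> C S

CYK fill — only the sub-triangle for w[2..3]:
  T[2,2] 'a' = {C,S,T1}  orig:{C,S}
  T[3,3] 'a' = {C,S,T1}  orig:{C,S}
  T[2,3] 'aa' = {C,X2}  orig:{C}

Original NTs in T[2,3] deriving "aa": ["C"]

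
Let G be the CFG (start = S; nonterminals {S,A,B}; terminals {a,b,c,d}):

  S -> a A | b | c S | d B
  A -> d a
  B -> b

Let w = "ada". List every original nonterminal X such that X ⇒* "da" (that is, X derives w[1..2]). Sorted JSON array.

Convert to CNF:
  S -> T0 B | T1 A | T2 S | b
  A -> T0 T1
  B -> b
  T0 -> d
  T1 -> a
  T2 -> c

CYK fill, restricted to cells inside w[1..2]:
  cell(1,1) d: {T0}  orig:{}
  cell(2,2) a: {T1}  orig:{}
  cell(1,2) da: {A}

Original NTs in T[1,2] deriving "da": ["A"]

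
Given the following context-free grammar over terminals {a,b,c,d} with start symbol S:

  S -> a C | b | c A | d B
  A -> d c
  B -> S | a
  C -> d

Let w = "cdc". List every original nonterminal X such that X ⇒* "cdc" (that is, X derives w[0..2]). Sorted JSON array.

Convert to CNF:
  S -> T0 B | T1 A | T2 C | b
  A -> T0 T1
  B -> T0 B | T1 A | T2 C | a | b
  C -> d
  T0 -> d
  T1 -> c
  T2 -> a

CYK table (by increasing span), restricted to cells inside w[0..2]:
  [0..0]={T1}  "c"  orig:{}
  [1..1]={C,T0}  "d"  orig:{C}
  [2..2]={T1}  "c"  orig:{}
  [0..1]=∅  "cd"
  [1..2]={A}  "dc"
  [0..2]={B,S}  "cdc"

Original NTs in T[0,2] deriving "cdc": ["B", "S"]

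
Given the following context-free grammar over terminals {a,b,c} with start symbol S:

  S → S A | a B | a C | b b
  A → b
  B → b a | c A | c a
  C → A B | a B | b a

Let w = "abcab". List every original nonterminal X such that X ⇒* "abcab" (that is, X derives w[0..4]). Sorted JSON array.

CNF form of G:
  S -> S A | T0 T0 | T1 B | T1 C
  A -> b
  B -> T0 T1 | T2 A | T2 T1
  C -> A B | T0 T1 | T1 B
  T0 -> b
  T1 -> a
  T2 -> c

CYK fill (cells [i..j] with 0 ≤ i ≤ j ≤ 4 only):
  [0..0]={T1}  "a"  orig:{}
  [1..1]={A,T0}  "b"  orig:{A}
  [2..2]={T2}  "c"  orig:{}
  [3..3]={T1}  "a"  orig:{}
  [4..4]={A,T0}  "b"  orig:{A}
  [0..1]=∅  "ab"
  [1..2]=∅  "bc"
  [2..3]={B}  "ca"
  [3..4]=∅  "ab"
  [0..2]=∅  "abc"
  [1..3]={C}  "bca"
  [2..4]=∅  "cab"
  [0..3]={S}  "abca"
  [1..4]=∅  "bcab"
  [0..4]={S}  "abcab"

Original NTs in T[0,4] deriving "abcab": ["S"]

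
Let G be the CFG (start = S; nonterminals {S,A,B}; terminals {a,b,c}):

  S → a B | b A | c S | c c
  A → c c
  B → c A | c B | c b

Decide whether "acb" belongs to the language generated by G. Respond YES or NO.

Convert to CNF:
  S -> T0 S | T0 T0 | T1 A | T2 B
  A -> T0 T0
  B -> T0 A | T0 B | T0 T1
  T0 -> c
  T1 -> b
  T2 -> a

CYK table (by increasing span):
  cell(0,0) a: {T2}  orig:{}
  cell(1,1) c: {T0}  orig:{}
  cell(2,2) b: {T1}  orig:{}
  cell(0,1) ac: ∅
  cell(1,2) cb: {B}
  cell(0,2) acb: {S}

S ∈ T[0,2] ⇒ YES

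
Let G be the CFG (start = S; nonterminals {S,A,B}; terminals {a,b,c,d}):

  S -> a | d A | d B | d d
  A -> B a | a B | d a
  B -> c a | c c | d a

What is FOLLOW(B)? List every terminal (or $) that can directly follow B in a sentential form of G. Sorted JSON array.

FIRST iteration:
iter 1:
  A via A→a B: +{a}
  A via A→d a: +{d}
  B via B→c a: +{c}
  B via B→d a: +{d}
  S via S→a: +{a}
  S via S→d A: +{d}
  S: {a,d}  A: {a,d}  B: {c,d}
iter 2:
  A via A→B a: +{c}
  S: {a,d}  A: {a,c,d}  B: {c,d}
iter 3: — fixpoint
  S: {a,d}  A: {a,c,d}  B: {c,d}

FOLLOW sets:
FOLLOW(S) := {$}
pass 1:
  A→B a: FOLLOW(B) ⊇ FIRST(a) = {a}; new: +{a}
  S→d A: FOLLOW(A) ⊇ FOLLOW(S) ⊇ {$}; new: +{$}
  S→d B: FOLLOW(B) ⊇ FOLLOW(S) ⊇ {$}; new: +{$}
  S: {$}  A: {$}  B: {$,a}
pass 2: (no change)
  S: {$}  A: {$}  B: {$,a}

FOLLOW(B) = ["$", "a"]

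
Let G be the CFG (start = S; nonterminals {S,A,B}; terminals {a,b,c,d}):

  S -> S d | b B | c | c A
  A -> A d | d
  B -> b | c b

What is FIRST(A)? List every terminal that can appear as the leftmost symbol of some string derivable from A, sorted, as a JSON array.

Compute FIRST by fixpoint:
round 1:
  A via A→d: +{d}
  B via B→b: +{b}
  B via B→c b: +{c}
  S via S→b B: +{b}
  S via S→c: +{c}
  FIRST(S)={b,c}  FIRST(A)={d}  FIRST(B)={b,c}
round 2: — fixpoint
  FIRST(S)={b,c}  FIRST(A)={d}  FIRST(B)={b,c}

FIRST(A) = ["d"]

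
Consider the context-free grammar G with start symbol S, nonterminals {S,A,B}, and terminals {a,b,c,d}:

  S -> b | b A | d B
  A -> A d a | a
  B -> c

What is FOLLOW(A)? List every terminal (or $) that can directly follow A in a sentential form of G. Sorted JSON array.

FIRST iteration:
round 1:
  A via A→a: +{a}
  B via B→c: +{c}
  S via S→b: +{b}
  S via S→d B: +{d}
  S: {b,d}  A: {a}  B: {c}
round 2: done
  S: {b,d}  A: {a}  B: {c}

Compute FOLLOW by fixpoint:
seed FOLLOW(S) with $
[1]
  A→A d a: FOLLOW(A) ⊇ FIRST(d) = {d}; new: +{d}
  S→b A: FOLLOW(A) ⊇ FOLLOW(S) ⊇ {$}; new: +{$}
  S→d B: FOLLOW(B) ⊇ FOLLOW(S) ⊇ {$}; new: +{$}
  FOLLOW[S]={$}  FOLLOW[A]={$,d}  FOLLOW[B]={$}
[2] (no change)
  FOLLOW[S]={$}  FOLLOW[A]={$,d}  FOLLOW[B]={$}

FOLLOW(A) = ["$", "d"]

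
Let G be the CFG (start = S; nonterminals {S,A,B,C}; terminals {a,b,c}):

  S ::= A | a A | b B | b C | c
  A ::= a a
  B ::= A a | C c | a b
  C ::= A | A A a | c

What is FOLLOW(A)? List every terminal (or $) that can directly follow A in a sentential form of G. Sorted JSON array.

Compute FIRST by fixpoint:
[1]
  A via A→a a: +{a}
  B via B→A a: +{a}
  C via C→A: +{a}
  C via C→c: +{c}
  S via S→A: +{a}
  S via S→b B: +{b}
  S via S→c: +{c}
  FIRST[S]={a,b,c}  FIRST[A]={a}  FIRST[B]={a}  FIRST[C]={a,c}
[2]
  B via B→C c: +{c}
  FIRST[S]={a,b,c}  FIRST[A]={a}  FIRST[B]={a,c}  FIRST[C]={a,c}
[3] (no change)
  FIRST[S]={a,b,c}  FIRST[A]={a}  FIRST[B]={a,c}  FIRST[C]={a,c}

FOLLOW iteration:
initialize: $ ∈ FOLLOW(S)
pass 1:
  B→A a: FOLLOW(A) ⊇ FIRST(a) = {a}; new: +{a}
  B→C c: FOLLOW(C) ⊇ FIRST(c) = {c}; new: +{c}
  C→A: FOLLOW(A) ⊇ FOLLOW(C) ⊇ {c}; new: +{c}
  S→A: FOLLOW(A) ⊇ FOLLOW(S) ⊇ {$}; new: +{$}
  S→b B: FOLLOW(B) ⊇ FOLLOW(S) ⊇ {$}; new: +{$}
  S→b C: FOLLOW(C) ⊇ FOLLOW(S) ⊇ {$}; new: +{$}
  FOLLOW[S]={$}  FOLLOW[A]={$,a,c}  FOLLOW[B]={$}  FOLLOW[C]={$,c}
pass 2: (no change)
  FOLLOW[S]={$}  FOLLOW[A]={$,a,c}  FOLLOW[B]={$}  FOLLOW[C]={$,c}

FOLLOW(A) = ["$", "a", "c"]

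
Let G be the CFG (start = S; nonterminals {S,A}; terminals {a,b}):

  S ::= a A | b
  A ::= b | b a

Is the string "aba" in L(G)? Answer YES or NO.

Convert to CNF:
  S -> T1 A | b
  A -> T0 T1 | b
  T0 -> b
  T1 -> a

CYK fill:
  [0..0]={T1}  "a"  orig:{}
  [1..1]={A,S,T0}  "b"  orig:{A,S}
  [2..2]={T1}  "a"  orig:{}
  [0..1]={S}  "ab"
  [1..2]={A}  "ba"
  [0..2]={S}  "aba"

S ∈ T[0,2] ⇒ YES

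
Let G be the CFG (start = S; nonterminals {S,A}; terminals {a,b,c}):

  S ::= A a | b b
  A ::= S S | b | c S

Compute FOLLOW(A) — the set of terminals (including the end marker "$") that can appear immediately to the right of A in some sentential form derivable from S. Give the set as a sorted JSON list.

FIRST iteration:
pass 1:
  A via A→b: +{b}
  A via A→c S: +{c}
  S via S→A a: +{b,c}
  FIRST[S]={b,c}  FIRST[A]={b,c}
pass 2: (stable)
  FIRST[S]={b,c}  FIRST[A]={b,c}

Compute FOLLOW by fixpoint:
FOLLOW(S) := {$}
[1]
  A→S S: FOLLOW(S) ⊇ FIRST(S) = {b,c}; new: +{b,c}
  S→A a: FOLLOW(A) ⊇ FIRST(a) = {a}; new: +{a}
  FOLLOW(S)={$,b,c}  FOLLOW(A)={a}
[2]
  A→S S: FOLLOW(S) ⊇ FOLLOW(A) ⊇ {a}; new: +{a}
  FOLLOW(S)={$,a,b,c}  FOLLOW(A)={a}
[3] done
  FOLLOW(S)={$,a,b,c}  FOLLOW(A)={a}

FOLLOW(A) = ["a"]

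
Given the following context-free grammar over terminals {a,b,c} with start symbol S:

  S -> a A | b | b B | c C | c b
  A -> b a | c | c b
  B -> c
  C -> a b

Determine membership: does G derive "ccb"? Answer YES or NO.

CNF form of G:
  S -> T0 B | T1 A | T2 C | T2 T0 | b
  A -> T0 T1 | T2 T0 | c
  B -> c
  C -> T1 T0
  T0 -> b
  T1 -> a
  T2 -> c

CYK fill:
  [0..0]={A,B,T2}  "c"  orig:{A,B}
  [1..1]={A,B,T2}  "c"  orig:{A,B}
  [2..2]={S,T0}  "b"  orig:{S}
  [0..1]=∅  "cc"
  [1..2]={A,S}  "cb"
  [0..2]=∅  "ccb"

S ∉ T[0,2] ⇒ NO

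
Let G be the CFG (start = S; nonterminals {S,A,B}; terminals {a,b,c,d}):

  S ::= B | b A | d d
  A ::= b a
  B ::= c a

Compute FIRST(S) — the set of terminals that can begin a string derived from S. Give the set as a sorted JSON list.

FIRST iteration:
[1]
  A via A→b a: +{b}
  B via B→c a: +{c}
  S via S→B: +{c}
  S via S→b A: +{b}
  S via S→d d: +{d}
  FIRST[S]={b,c,d}  FIRST[A]={b}  FIRST[B]={c}
[2] — fixpoint
  FIRST[S]={b,c,d}  FIRST[A]={b}  FIRST[B]={c}

FIRST(S) = ["b", "c", "d"]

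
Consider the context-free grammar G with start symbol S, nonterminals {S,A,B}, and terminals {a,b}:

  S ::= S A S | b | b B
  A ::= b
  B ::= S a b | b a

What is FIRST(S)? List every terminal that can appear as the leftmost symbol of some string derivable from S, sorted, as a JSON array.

FIRST iteration:
round 1:
  A via A→b: +{b}
  B via B→b a: +{b}
  S via S→b: +{b}
  FIRST[S]={b}  FIRST[A]={b}  FIRST[B]={b}
round 2: — fixpoint
  FIRST[S]={b}  FIRST[A]={b}  FIRST[B]={b}

FIRST(S) = ["b"]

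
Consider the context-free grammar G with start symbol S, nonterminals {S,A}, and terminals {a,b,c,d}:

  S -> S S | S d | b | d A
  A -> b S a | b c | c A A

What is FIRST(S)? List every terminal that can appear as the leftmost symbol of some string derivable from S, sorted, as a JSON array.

FIRST iteration:
pass 1:
  A via A→b S a: +{b}
  A via A→c A A: +{c}
  S via S→b: +{b}
  S via S→d A: +{d}
  FIRST[S]={b,d}  FIRST[A]={b,c}
pass 2: done
  FIRST[S]={b,d}  FIRST[A]={b,c}

FIRST(S) = ["b", "d"]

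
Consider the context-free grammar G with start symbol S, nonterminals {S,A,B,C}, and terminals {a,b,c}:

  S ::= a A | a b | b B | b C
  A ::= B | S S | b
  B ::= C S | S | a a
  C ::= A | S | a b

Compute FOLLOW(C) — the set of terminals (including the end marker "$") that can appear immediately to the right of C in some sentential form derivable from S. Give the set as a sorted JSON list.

FIRST iteration:
round 1:
  A via A→b: +{b}
  B via B→a a: +{a}
  C via C→A: +{b}
  C via C→a b: +{a}
  S via S→a A: +{a}
  S via S→b B: +{b}
  FIRST[S]={a,b}  FIRST[A]={b}  FIRST[B]={a}  FIRST[C]={a,b}
round 2:
  A via A→B: +{a}
  B via B→C S: +{b}
  FIRST[S]={a,b}  FIRST[A]={a,b}  FIRST[B]={a,b}  FIRST[C]={a,b}
round 3: done
  FIRST[S]={a,b}  FIRST[A]={a,b}  FIRST[B]={a,b}  FIRST[C]={a,b}

FOLLOW sets:
initialize: $ ∈ FOLLOW(S)
pass 1:
  A→S S: FOLLOW(S) ⊇ FIRST(S) = {a,b}; new: +{a,b}
  B→C S: FOLLOW(C) ⊇ FIRST(S) = {a,b}; new: +{a,b}
  C→A: FOLLOW(A) ⊇ FOLLOW(C) ⊇ {a,b}; new: +{a,b}
  S→a A: FOLLOW(A) ⊇ FOLLOW(S) ⊇ {$,a,b}; new: +{$}
  S→b B: FOLLOW(B) ⊇ FOLLOW(S) ⊇ {$,a,b}; new: +{$,a,b}
  S→b C: FOLLOW(C) ⊇ FOLLOW(S) ⊇ {$,a,b}; new: +{$}
  S: {$,a,b}  A: {$,a,b}  B: {$,a,b}  C: {$,a,b}
pass 2: done
  S: {$,a,b}  A: {$,a,b}  B: {$,a,b}  C: {$,a,b}

FOLLOW(C) = ["$", "a", "b"]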